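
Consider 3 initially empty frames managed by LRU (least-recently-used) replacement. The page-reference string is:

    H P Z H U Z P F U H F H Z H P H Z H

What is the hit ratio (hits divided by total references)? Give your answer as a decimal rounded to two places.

H: fault, frames (H)
P: fault, frames (H P)
Z: fault, frames (H P Z)
H: hit
U: fault, evict P, frames (Z H U)
Z: hit
P: fault, evict H, frames (U Z P)
F: fault, evict U, frames (Z P F)
U: fault, evict Z, frames (P F U)
H: fault, evict P, frames (F U H)
F: hit
H: hit
Z: fault, evict U, frames (F H Z)
H: hit
P: fault, evict F, frames (Z H P)
H: hit
Z: hit
H: hit
Hits: 8 of 18 references → 8/18 = 0.4444.

0.44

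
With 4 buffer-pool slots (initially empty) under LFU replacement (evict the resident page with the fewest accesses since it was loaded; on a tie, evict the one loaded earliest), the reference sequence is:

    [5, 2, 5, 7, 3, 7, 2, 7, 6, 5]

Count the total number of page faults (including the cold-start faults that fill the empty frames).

5 → fault, frames {5}
2 → fault, frames {5,2}
5 → hit
7 → fault, frames {5,2,7}
3 → fault, frames {5,2,7,3}
7 → hit
2 → hit
7 → hit
6 → fault, evict 3, frames {5,2,7,6}
5 → hit
Page faults: 5.

5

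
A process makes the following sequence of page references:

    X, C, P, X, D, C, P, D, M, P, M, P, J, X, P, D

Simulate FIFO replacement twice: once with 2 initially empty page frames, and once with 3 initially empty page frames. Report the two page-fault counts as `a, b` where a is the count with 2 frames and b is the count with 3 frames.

2 frames: F F F F F F F F F F . . F F F F → 14 faults.
3 frames: F F F . F . . . F . . . F F F F → 9 faults.
9 < 14: adding a frame reduced faults, as is typical.

14, 9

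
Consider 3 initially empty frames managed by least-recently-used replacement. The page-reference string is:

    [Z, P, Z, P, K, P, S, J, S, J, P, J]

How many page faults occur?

Z: fault, frames {Z}
P: fault, frames {Z,P}
Z: hit
P: hit
K: fault, frames {Z,P,K}
P: hit
S: fault, evict Z, frames {K,P,S}
J: fault, evict K, frames {P,S,J}
S: hit
J: hit
P: hit
J: hit
Page faults: 5.

5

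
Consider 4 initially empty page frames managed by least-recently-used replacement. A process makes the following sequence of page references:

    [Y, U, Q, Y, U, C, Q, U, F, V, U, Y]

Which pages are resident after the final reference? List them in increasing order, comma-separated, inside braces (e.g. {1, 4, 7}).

{F, U, V, Y}

Y -> miss, frames (Y)
U -> miss, frames (Y U)
Q -> miss, frames (Y U Q)
Y -> hit
U -> hit
C -> miss, frames (Q Y U C)
Q -> hit
U -> hit
F -> miss, evict Y, frames (C Q U F)
V -> miss, evict C, frames (Q U F V)
U -> hit
Y -> miss, evict Q, frames (F V U Y)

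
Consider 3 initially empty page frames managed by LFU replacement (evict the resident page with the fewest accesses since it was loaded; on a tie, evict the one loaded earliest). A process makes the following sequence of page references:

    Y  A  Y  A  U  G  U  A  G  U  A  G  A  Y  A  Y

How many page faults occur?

8

Y -> fault, frames [Y]
A -> fault, frames [Y, A]
Y -> hit
A -> hit
U -> fault, frames [Y, A, U]
G -> fault, evict U, frames [Y, A, G]
U -> fault, evict G, frames [Y, A, U]
A -> hit
G -> fault, evict U, frames [Y, A, G]
U -> fault, evict G, frames [Y, A, U]
A -> hit
G -> fault, evict U, frames [Y, A, G]
A -> hit
Y -> hit
A -> hit
Y -> hit
Page faults: 8.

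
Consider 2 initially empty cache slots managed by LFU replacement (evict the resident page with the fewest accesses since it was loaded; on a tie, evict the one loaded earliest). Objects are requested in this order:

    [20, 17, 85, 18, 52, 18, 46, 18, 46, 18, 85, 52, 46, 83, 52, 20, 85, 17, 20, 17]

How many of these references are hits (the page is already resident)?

20 -> fault, frames [20]
17 -> fault, frames [20, 17]
85 -> fault, evict 20, frames [17, 85]
18 -> fault, evict 17, frames [85, 18]
52 -> fault, evict 85, frames [18, 52]
18 -> hit
46 -> fault, evict 52, frames [18, 46]
18 -> hit
46 -> hit
18 -> hit
85 -> fault, evict 46, frames [18, 85]
52 -> fault, evict 85, frames [18, 52]
46 -> fault, evict 52, frames [18, 46]
83 -> fault, evict 46, frames [18, 83]
52 -> fault, evict 83, frames [18, 52]
20 -> fault, evict 52, frames [18, 20]
85 -> fault, evict 20, frames [18, 85]
17 -> fault, evict 85, frames [18, 17]
20 -> fault, evict 17, frames [18, 20]
17 -> fault, evict 20, frames [18, 17]
Hits: 4.

4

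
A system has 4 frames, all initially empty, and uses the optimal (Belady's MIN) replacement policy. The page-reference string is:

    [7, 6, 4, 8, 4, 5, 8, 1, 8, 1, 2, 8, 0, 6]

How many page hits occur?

7 -> fault, frames {7}
6 -> fault, frames {7,6}
4 -> fault, frames {7,6,4}
8 -> fault, frames {7,6,4,8}
4 -> hit
5 -> fault, evict 4, frames {7,6,8,5}
8 -> hit
1 -> fault, evict 5, frames {7,6,8,1}
8 -> hit
1 -> hit
2 -> fault, evict 1, frames {7,6,8,2}
8 -> hit
0 -> fault, evict 2, frames {7,6,8,0}
6 -> hit
Hits: 6.

6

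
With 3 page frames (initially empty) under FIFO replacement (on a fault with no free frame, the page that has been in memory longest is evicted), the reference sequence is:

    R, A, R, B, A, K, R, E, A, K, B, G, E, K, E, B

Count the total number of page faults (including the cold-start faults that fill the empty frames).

R -> fault, frames {R}
A -> fault, frames {R,A}
R -> hit
B -> fault, frames {R,A,B}
A -> hit
K -> fault, evict R, frames {A,B,K}
R -> fault, evict A, frames {B,K,R}
E -> fault, evict B, frames {K,R,E}
A -> fault, evict K, frames {R,E,A}
K -> fault, evict R, frames {E,A,K}
B -> fault, evict E, frames {A,K,B}
G -> fault, evict A, frames {K,B,G}
E -> fault, evict K, frames {B,G,E}
K -> fault, evict B, frames {G,E,K}
E -> hit
B -> fault, evict G, frames {E,K,B}
Page faults: 13.

13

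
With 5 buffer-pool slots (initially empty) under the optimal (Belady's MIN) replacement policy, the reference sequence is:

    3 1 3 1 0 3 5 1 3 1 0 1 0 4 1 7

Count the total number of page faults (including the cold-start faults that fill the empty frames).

3 → fault, frames (3)
1 → fault, frames (3 1)
3 → hit
1 → hit
0 → fault, frames (3 1 0)
3 → hit
5 → fault, frames (3 1 0 5)
1 → hit
3 → hit
1 → hit
0 → hit
1 → hit
0 → hit
4 → fault, frames (3 1 0 5 4)
1 → hit
7 → fault, evict 4, frames (3 1 0 5 7)
Page faults: 6.

6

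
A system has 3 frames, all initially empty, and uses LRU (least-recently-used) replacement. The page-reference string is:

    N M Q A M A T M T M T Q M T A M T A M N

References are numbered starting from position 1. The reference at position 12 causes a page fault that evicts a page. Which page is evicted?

pos 1: N: miss, frames (N)
pos 2: M: miss, frames (N M)
pos 3: Q: miss, frames (N M Q)
pos 4: A: miss, evict N, frames (M Q A)
pos 5: M: hit
pos 6: A: hit
pos 7: T: miss, evict Q, frames (M A T)
pos 8: M: hit
pos 9: T: hit
pos 10: M: hit
pos 11: T: hit
pos 12: Q: miss, evict A, frames (M T Q)
At position 12, page A is evicted.

A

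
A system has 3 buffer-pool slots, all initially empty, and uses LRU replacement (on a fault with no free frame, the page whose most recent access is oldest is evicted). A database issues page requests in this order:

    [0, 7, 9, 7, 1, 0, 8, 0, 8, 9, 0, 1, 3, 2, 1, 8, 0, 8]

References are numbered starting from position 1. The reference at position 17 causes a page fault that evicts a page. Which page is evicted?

pos 1: 0 → fault, frames [0]
pos 2: 7 → fault, frames [0, 7]
pos 3: 9 → fault, frames [0, 7, 9]
pos 4: 7 → hit
pos 5: 1 → fault, evict 0, frames [9, 7, 1]
pos 6: 0 → fault, evict 9, frames [7, 1, 0]
pos 7: 8 → fault, evict 7, frames [1, 0, 8]
pos 8: 0 → hit
pos 9: 8 → hit
pos 10: 9 → fault, evict 1, frames [0, 8, 9]
pos 11: 0 → hit
pos 12: 1 → fault, evict 8, frames [9, 0, 1]
pos 13: 3 → fault, evict 9, frames [0, 1, 3]
pos 14: 2 → fault, evict 0, frames [1, 3, 2]
pos 15: 1 → hit
pos 16: 8 → fault, evict 3, frames [2, 1, 8]
pos 17: 0 → fault, evict 2, frames [1, 8, 0]
At position 17, page 2 is evicted.

2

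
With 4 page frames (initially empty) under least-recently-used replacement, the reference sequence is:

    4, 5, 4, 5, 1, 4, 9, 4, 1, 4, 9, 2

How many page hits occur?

4: fault, frames [4]
5: fault, frames [4, 5]
4: hit
5: hit
1: fault, frames [4, 5, 1]
4: hit
9: fault, frames [5, 1, 4, 9]
4: hit
1: hit
4: hit
9: hit
2: fault, evict 5, frames [1, 4, 9, 2]
Hits: 7.

7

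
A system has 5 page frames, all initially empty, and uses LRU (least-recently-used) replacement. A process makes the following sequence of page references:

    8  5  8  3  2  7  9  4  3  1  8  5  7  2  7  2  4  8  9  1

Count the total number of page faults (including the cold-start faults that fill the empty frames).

8: miss, frames (8)
5: miss, frames (8 5)
8: hit
3: miss, frames (5 8 3)
2: miss, frames (5 8 3 2)
7: miss, frames (5 8 3 2 7)
9: miss, evict 5, frames (8 3 2 7 9)
4: miss, evict 8, frames (3 2 7 9 4)
3: hit
1: miss, evict 2, frames (7 9 4 3 1)
8: miss, evict 7, frames (9 4 3 1 8)
5: miss, evict 9, frames (4 3 1 8 5)
7: miss, evict 4, frames (3 1 8 5 7)
2: miss, evict 3, frames (1 8 5 7 2)
7: hit
2: hit
4: miss, evict 1, frames (8 5 7 2 4)
8: hit
9: miss, evict 5, frames (7 2 4 8 9)
1: miss, evict 7, frames (2 4 8 9 1)
Page faults: 15.

15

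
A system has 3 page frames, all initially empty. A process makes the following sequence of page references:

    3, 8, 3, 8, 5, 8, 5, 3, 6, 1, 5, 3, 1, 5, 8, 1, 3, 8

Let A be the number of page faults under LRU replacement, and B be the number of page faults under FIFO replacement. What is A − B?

-1

Under LRU: F F . . F . . . F F F F . . F . F . → 9 faults.
Under FIFO: F F . . F . . . F F . F . F F F F . → 10 faults.
A − B = 9 − 10 = -1.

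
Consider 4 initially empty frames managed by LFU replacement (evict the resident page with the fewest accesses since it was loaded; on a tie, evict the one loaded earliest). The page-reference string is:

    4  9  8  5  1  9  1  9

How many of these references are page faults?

4: fault, frames {4}
9: fault, frames {4,9}
8: fault, frames {4,9,8}
5: fault, frames {4,9,8,5}
1: fault, evict 4, frames {9,8,5,1}
9: hit
1: hit
9: hit
Page faults: 5.

5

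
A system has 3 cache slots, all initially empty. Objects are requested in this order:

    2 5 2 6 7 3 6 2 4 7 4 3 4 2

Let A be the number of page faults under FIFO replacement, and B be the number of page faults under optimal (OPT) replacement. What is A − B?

Under FIFO: F F . F F F . F F F . F . F → 10 faults.
Under OPT: F F . F F F . . F F . . . F → 8 faults.
A − B = 10 − 8 = 2.

2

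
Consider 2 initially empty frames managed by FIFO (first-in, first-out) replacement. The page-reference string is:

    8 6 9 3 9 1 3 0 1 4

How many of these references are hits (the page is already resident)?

8 -> fault, frames [8]
6 -> fault, frames [8, 6]
9 -> fault, evict 8, frames [6, 9]
3 -> fault, evict 6, frames [9, 3]
9 -> hit
1 -> fault, evict 9, frames [3, 1]
3 -> hit
0 -> fault, evict 3, frames [1, 0]
1 -> hit
4 -> fault, evict 1, frames [0, 4]
Hits: 3.

3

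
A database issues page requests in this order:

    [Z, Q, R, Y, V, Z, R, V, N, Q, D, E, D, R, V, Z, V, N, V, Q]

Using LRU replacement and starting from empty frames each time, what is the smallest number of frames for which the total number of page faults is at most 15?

4

f=1: 20 faults
f=2: 17 faults
f=3: 16 faults
f=4: 15 faults
f=5: 14 faults
f=6: 11 faults
f=7: 8 faults
f=8: 8 faults
Smallest f with faults ≤ 15 is 4.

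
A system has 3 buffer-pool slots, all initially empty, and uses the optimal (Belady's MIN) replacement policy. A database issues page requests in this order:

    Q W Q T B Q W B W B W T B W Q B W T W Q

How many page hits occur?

13

Q -> fault, frames [Q]
W -> fault, frames [Q, W]
Q -> hit
T -> fault, frames [Q, W, T]
B -> fault, evict T, frames [Q, W, B]
Q -> hit
W -> hit
B -> hit
W -> hit
B -> hit
W -> hit
T -> fault, evict Q, frames [W, B, T]
B -> hit
W -> hit
Q -> fault, evict T, frames [W, B, Q]
B -> hit
W -> hit
T -> fault, evict B, frames [W, Q, T]
W -> hit
Q -> hit
Hits: 13.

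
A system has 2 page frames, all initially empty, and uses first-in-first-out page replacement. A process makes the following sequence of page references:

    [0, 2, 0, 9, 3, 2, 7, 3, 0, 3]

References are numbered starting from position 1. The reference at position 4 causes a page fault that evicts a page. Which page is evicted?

0

pos 1: 0 -> miss, frames {0}
pos 2: 2 -> miss, frames {0,2}
pos 3: 0 -> hit
pos 4: 9 -> miss, evict 0, frames {2,9}
At position 4, page 0 is evicted.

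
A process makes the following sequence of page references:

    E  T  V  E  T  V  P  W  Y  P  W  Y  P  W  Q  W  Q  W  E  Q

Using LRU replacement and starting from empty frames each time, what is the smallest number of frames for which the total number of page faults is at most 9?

f=1: 20 faults
f=2: 17 faults
f=3: 8 faults
f=4: 8 faults
f=5: 8 faults
f=6: 8 faults
f=7: 7 faults
Smallest f with faults ≤ 9 is 3.

3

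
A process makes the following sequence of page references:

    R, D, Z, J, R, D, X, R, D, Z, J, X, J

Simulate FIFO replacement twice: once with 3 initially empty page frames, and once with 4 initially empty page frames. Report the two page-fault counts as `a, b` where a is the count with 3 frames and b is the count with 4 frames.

9, 10

3 frames: F F F F F F F . . F F . . → 9 faults.
4 frames: F F F F . . F F F F F F . → 10 faults.
10 > 9: adding a frame increased faults — Belady's anomaly.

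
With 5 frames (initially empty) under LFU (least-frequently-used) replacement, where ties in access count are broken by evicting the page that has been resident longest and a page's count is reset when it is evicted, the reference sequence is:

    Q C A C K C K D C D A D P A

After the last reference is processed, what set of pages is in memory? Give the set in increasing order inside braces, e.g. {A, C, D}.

{A, C, D, K, P}

Q -> miss, frames (Q)
C -> miss, frames (Q C)
A -> miss, frames (Q C A)
C -> hit
K -> miss, frames (Q C A K)
C -> hit
K -> hit
D -> miss, frames (Q C A K D)
C -> hit
D -> hit
A -> hit
D -> hit
P -> miss, evict Q, frames (C A K D P)
A -> hit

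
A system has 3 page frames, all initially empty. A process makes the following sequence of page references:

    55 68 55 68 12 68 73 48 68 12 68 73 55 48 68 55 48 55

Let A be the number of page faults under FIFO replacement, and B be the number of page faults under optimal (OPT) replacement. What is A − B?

4

Under FIFO: F F . . F . F F F F . F F F F . . . → 11 faults.
Under OPT: F F . . F . F F . . . F F . . . . . → 7 faults.
A − B = 11 − 7 = 4.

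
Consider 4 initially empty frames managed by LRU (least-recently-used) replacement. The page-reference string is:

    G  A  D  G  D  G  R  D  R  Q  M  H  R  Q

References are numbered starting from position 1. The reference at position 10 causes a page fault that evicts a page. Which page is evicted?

pos 1: G → miss, frames {G}
pos 2: A → miss, frames {G,A}
pos 3: D → miss, frames {G,A,D}
pos 4: G → hit
pos 5: D → hit
pos 6: G → hit
pos 7: R → miss, frames {A,D,G,R}
pos 8: D → hit
pos 9: R → hit
pos 10: Q → miss, evict A, frames {G,D,R,Q}
At position 10, page A is evicted.

A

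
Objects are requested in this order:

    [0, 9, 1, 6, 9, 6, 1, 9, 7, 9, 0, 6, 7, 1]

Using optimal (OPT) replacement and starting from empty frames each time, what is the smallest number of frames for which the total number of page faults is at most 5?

f=1: 14 faults
f=2: 9 faults
f=3: 7 faults
f=4: 6 faults
f=5: 5 faults
Smallest f with faults ≤ 5 is 5.

5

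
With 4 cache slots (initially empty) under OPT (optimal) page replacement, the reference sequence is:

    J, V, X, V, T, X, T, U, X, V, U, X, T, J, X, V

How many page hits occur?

10

J → miss, frames [J]
V → miss, frames [J, V]
X → miss, frames [J, V, X]
V → hit
T → miss, frames [J, V, X, T]
X → hit
T → hit
U → miss, evict J, frames [V, X, T, U]
X → hit
V → hit
U → hit
X → hit
T → hit
J → miss, evict U, frames [V, X, T, J]
X → hit
V → hit
Hits: 10.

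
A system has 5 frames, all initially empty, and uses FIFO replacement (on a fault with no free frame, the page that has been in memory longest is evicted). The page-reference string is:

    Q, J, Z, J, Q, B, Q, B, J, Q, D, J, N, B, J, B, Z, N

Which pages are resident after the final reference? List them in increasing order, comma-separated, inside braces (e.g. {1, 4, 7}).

Q: fault, frames [Q]
J: fault, frames [Q, J]
Z: fault, frames [Q, J, Z]
J: hit
Q: hit
B: fault, frames [Q, J, Z, B]
Q: hit
B: hit
J: hit
Q: hit
D: fault, frames [Q, J, Z, B, D]
J: hit
N: fault, evict Q, frames [J, Z, B, D, N]
B: hit
J: hit
B: hit
Z: hit
N: hit

{B, D, J, N, Z}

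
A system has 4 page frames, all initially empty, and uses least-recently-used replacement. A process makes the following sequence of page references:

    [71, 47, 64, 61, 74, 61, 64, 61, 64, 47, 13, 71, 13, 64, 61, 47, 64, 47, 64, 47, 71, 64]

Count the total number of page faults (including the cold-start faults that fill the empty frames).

71 -> miss, frames {71}
47 -> miss, frames {71,47}
64 -> miss, frames {71,47,64}
61 -> miss, frames {71,47,64,61}
74 -> miss, evict 71, frames {47,64,61,74}
61 -> hit
64 -> hit
61 -> hit
64 -> hit
47 -> hit
13 -> miss, evict 74, frames {61,64,47,13}
71 -> miss, evict 61, frames {64,47,13,71}
13 -> hit
64 -> hit
61 -> miss, evict 47, frames {71,13,64,61}
47 -> miss, evict 71, frames {13,64,61,47}
64 -> hit
47 -> hit
64 -> hit
47 -> hit
71 -> miss, evict 13, frames {61,64,47,71}
64 -> hit
Page faults: 10.

10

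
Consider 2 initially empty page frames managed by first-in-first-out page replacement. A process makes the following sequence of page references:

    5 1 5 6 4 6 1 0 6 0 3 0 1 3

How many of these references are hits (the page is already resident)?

3

5: miss, frames {5}
1: miss, frames {5,1}
5: hit
6: miss, evict 5, frames {1,6}
4: miss, evict 1, frames {6,4}
6: hit
1: miss, evict 6, frames {4,1}
0: miss, evict 4, frames {1,0}
6: miss, evict 1, frames {0,6}
0: hit
3: miss, evict 0, frames {6,3}
0: miss, evict 6, frames {3,0}
1: miss, evict 3, frames {0,1}
3: miss, evict 0, frames {1,3}
Hits: 3.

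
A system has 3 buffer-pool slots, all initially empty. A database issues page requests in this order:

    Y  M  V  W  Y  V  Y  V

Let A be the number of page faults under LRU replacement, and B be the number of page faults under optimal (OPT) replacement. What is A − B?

1

Under LRU: F F F F F . . . → 5 faults.
Under OPT: F F F F . . . . → 4 faults.
A − B = 5 − 4 = 1.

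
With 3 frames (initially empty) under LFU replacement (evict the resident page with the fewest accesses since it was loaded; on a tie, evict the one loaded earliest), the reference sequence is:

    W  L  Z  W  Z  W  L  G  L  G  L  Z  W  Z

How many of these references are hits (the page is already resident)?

W: miss, frames (W)
L: miss, frames (W L)
Z: miss, frames (W L Z)
W: hit
Z: hit
W: hit
L: hit
G: miss, evict L, frames (W Z G)
L: miss, evict G, frames (W Z L)
G: miss, evict L, frames (W Z G)
L: miss, evict G, frames (W Z L)
Z: hit
W: hit
Z: hit
Hits: 7.

7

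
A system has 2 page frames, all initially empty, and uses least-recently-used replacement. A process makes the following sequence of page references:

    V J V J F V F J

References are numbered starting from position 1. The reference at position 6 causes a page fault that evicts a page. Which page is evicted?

J

pos 1: V -> miss, frames {V}
pos 2: J -> miss, frames {V,J}
pos 3: V -> hit
pos 4: J -> hit
pos 5: F -> miss, evict V, frames {J,F}
pos 6: V -> miss, evict J, frames {F,V}
At position 6, page J is evicted.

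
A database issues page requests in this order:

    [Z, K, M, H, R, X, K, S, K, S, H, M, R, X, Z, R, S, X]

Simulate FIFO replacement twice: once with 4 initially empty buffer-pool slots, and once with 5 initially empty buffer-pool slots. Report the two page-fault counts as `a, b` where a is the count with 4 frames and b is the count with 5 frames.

4 frames: F F F F F F F F . . F F F F F . F . → 14 faults.
5 frames: F F F F F F . F F . . F . . F F . F → 12 faults.
12 < 14: adding a frame reduced faults, as is typical.

14, 12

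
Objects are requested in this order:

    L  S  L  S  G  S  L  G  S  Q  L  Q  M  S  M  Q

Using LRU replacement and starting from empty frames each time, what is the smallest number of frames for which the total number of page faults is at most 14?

2

f=1: 16 faults
f=2: 11 faults
f=3: 7 faults
f=4: 5 faults
f=5: 5 faults
Smallest f with faults ≤ 14 is 2.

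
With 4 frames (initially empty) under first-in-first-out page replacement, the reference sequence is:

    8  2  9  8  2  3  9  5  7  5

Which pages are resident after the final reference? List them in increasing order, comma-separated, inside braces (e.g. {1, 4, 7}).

{3, 5, 7, 9}

8 → miss, frames (8)
2 → miss, frames (8 2)
9 → miss, frames (8 2 9)
8 → hit
2 → hit
3 → miss, frames (8 2 9 3)
9 → hit
5 → miss, evict 8, frames (2 9 3 5)
7 → miss, evict 2, frames (9 3 5 7)
5 → hit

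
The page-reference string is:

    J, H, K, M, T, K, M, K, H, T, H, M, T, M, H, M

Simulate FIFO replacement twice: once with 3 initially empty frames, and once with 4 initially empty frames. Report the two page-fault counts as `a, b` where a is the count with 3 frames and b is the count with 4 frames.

3 frames: F F F F F . . . F . . . . . . . → 6 faults.
4 frames: F F F F F . . . . . . . . . . . → 5 faults.
5 < 6: adding a frame reduced faults, as is typical.

6, 5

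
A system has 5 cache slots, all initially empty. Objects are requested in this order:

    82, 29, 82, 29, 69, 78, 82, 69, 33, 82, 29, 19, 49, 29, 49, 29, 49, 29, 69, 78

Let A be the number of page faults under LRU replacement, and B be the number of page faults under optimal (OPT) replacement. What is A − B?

2

Under LRU: F F . . F F . . F . . F F . . . . . F F → 9 faults.
Under OPT: F F . . F F . . F . . F F . . . . . . . → 7 faults.
A − B = 9 − 7 = 2.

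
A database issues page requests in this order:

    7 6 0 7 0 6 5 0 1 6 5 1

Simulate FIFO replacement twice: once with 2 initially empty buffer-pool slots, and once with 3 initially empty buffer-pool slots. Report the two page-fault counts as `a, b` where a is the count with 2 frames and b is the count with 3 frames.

2 frames: F F F F . F F F F F F F → 11 faults.
3 frames: F F F . . . F . F F . . → 6 faults.
6 < 11: adding a frame reduced faults, as is typical.

11, 6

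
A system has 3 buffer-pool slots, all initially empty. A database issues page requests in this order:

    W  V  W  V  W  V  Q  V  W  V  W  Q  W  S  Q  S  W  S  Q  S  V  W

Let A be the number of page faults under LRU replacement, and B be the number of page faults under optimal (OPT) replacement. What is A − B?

1

Under LRU: F F . . . . F . . . . . . F . . . . . . F F → 6 faults.
Under OPT: F F . . . . F . . . . . . F . . . . . . F . → 5 faults.
A − B = 6 − 5 = 1.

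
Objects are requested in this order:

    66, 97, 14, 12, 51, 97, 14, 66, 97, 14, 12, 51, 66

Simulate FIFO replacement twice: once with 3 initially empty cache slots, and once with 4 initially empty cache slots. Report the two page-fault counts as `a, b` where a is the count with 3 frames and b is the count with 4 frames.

3 frames: F F F F F F F F . . F F . → 10 faults.
4 frames: F F F F F . . F F F F F F → 11 faults.
11 > 10: adding a frame increased faults — Belady's anomaly.

10, 11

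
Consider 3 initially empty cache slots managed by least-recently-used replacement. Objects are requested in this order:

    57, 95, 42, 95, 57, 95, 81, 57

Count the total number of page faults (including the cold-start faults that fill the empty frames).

57: fault, frames [57]
95: fault, frames [57, 95]
42: fault, frames [57, 95, 42]
95: hit
57: hit
95: hit
81: fault, evict 42, frames [57, 95, 81]
57: hit
Page faults: 4.

4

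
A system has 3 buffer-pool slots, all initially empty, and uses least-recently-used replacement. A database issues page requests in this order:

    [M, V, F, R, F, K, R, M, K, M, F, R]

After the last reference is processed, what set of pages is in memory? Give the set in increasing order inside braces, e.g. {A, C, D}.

{F, M, R}

M → fault, frames {M}
V → fault, frames {M,V}
F → fault, frames {M,V,F}
R → fault, evict M, frames {V,F,R}
F → hit
K → fault, evict V, frames {R,F,K}
R → hit
M → fault, evict F, frames {K,R,M}
K → hit
M → hit
F → fault, evict R, frames {K,M,F}
R → fault, evict K, frames {M,F,R}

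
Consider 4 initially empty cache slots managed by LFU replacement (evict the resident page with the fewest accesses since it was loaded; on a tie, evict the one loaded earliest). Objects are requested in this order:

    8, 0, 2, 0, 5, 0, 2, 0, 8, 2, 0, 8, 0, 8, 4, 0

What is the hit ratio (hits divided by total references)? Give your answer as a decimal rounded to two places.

8: fault, frames (8)
0: fault, frames (8 0)
2: fault, frames (8 0 2)
0: hit
5: fault, frames (8 0 2 5)
0: hit
2: hit
0: hit
8: hit
2: hit
0: hit
8: hit
0: hit
8: hit
4: fault, evict 5, frames (8 0 2 4)
0: hit
Hits: 11 of 16 references → 11/16 = 0.6875.

0.69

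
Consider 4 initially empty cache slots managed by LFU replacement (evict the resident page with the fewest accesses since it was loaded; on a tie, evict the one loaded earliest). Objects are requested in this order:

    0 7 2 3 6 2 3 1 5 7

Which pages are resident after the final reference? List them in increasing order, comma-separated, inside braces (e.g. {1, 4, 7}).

{2, 3, 5, 7}

0: miss, frames {0}
7: miss, frames {0,7}
2: miss, frames {0,7,2}
3: miss, frames {0,7,2,3}
6: miss, evict 0, frames {7,2,3,6}
2: hit
3: hit
1: miss, evict 7, frames {2,3,6,1}
5: miss, evict 6, frames {2,3,1,5}
7: miss, evict 1, frames {2,3,5,7}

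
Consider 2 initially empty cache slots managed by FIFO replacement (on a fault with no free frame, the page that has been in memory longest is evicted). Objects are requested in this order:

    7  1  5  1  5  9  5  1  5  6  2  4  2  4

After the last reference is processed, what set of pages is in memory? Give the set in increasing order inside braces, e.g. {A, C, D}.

7: miss, frames {7}
1: miss, frames {7,1}
5: miss, evict 7, frames {1,5}
1: hit
5: hit
9: miss, evict 1, frames {5,9}
5: hit
1: miss, evict 5, frames {9,1}
5: miss, evict 9, frames {1,5}
6: miss, evict 1, frames {5,6}
2: miss, evict 5, frames {6,2}
4: miss, evict 6, frames {2,4}
2: hit
4: hit

{2, 4}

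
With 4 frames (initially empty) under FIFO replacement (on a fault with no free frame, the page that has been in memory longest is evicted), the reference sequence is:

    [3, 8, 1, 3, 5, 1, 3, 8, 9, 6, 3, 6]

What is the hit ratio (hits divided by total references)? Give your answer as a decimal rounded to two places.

3 → fault, frames [3]
8 → fault, frames [3, 8]
1 → fault, frames [3, 8, 1]
3 → hit
5 → fault, frames [3, 8, 1, 5]
1 → hit
3 → hit
8 → hit
9 → fault, evict 3, frames [8, 1, 5, 9]
6 → fault, evict 8, frames [1, 5, 9, 6]
3 → fault, evict 1, frames [5, 9, 6, 3]
6 → hit
Hits: 5 of 12 references → 5/12 = 0.4167.

0.42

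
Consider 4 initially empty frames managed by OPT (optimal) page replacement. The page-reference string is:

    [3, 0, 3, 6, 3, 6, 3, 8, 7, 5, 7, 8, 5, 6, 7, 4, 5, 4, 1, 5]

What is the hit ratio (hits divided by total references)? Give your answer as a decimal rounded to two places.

0.60

3 -> miss, frames {3}
0 -> miss, frames {3,0}
3 -> hit
6 -> miss, frames {3,0,6}
3 -> hit
6 -> hit
3 -> hit
8 -> miss, frames {3,0,6,8}
7 -> miss, evict 0, frames {3,6,8,7}
5 -> miss, evict 3, frames {6,8,7,5}
7 -> hit
8 -> hit
5 -> hit
6 -> hit
7 -> hit
4 -> miss, evict 7, frames {6,8,5,4}
5 -> hit
4 -> hit
1 -> miss, evict 4, frames {6,8,5,1}
5 -> hit
Hits: 12 of 20 references → 12/20 = 0.6000.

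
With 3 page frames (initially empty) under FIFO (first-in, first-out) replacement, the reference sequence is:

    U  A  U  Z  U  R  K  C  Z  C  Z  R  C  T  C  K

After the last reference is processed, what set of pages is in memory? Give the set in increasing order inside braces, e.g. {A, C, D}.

U: miss, frames {U}
A: miss, frames {U,A}
U: hit
Z: miss, frames {U,A,Z}
U: hit
R: miss, evict U, frames {A,Z,R}
K: miss, evict A, frames {Z,R,K}
C: miss, evict Z, frames {R,K,C}
Z: miss, evict R, frames {K,C,Z}
C: hit
Z: hit
R: miss, evict K, frames {C,Z,R}
C: hit
T: miss, evict C, frames {Z,R,T}
C: miss, evict Z, frames {R,T,C}
K: miss, evict R, frames {T,C,K}

{C, K, T}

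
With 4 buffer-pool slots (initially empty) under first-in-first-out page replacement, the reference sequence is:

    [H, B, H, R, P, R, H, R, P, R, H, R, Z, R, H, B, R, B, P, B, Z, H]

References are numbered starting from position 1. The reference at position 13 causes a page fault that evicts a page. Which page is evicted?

pos 1: H → miss, frames {H}
pos 2: B → miss, frames {H,B}
pos 3: H → hit
pos 4: R → miss, frames {H,B,R}
pos 5: P → miss, frames {H,B,R,P}
pos 6: R → hit
pos 7: H → hit
pos 8: R → hit
pos 9: P → hit
pos 10: R → hit
pos 11: H → hit
pos 12: R → hit
pos 13: Z → miss, evict H, frames {B,R,P,Z}
At position 13, page H is evicted.

H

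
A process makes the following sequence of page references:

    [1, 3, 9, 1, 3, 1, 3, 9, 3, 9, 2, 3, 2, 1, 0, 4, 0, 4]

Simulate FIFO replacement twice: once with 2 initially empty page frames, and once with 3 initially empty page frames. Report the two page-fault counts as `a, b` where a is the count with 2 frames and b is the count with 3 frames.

2 frames: F F F F F . . F . . F F . F F F . . → 11 faults.
3 frames: F F F . . . . . . . F . . F F F . . → 7 faults.
7 < 11: adding a frame reduced faults, as is typical.

11, 7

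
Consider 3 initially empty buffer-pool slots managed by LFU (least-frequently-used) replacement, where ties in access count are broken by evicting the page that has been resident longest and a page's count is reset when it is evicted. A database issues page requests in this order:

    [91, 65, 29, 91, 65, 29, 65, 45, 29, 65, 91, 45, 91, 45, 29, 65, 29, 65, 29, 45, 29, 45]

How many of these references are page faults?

91 → fault, frames (91)
65 → fault, frames (91 65)
29 → fault, frames (91 65 29)
91 → hit
65 → hit
29 → hit
65 → hit
45 → fault, evict 91, frames (65 29 45)
29 → hit
65 → hit
91 → fault, evict 45, frames (65 29 91)
45 → fault, evict 91, frames (65 29 45)
91 → fault, evict 45, frames (65 29 91)
45 → fault, evict 91, frames (65 29 45)
29 → hit
65 → hit
29 → hit
65 → hit
29 → hit
45 → hit
29 → hit
45 → hit
Page faults: 8.

8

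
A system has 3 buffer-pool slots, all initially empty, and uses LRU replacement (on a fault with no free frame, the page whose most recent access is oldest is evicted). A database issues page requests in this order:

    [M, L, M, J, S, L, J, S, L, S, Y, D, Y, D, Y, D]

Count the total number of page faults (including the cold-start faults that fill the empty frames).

7

M → fault, frames [M]
L → fault, frames [M, L]
M → hit
J → fault, frames [L, M, J]
S → fault, evict L, frames [M, J, S]
L → fault, evict M, frames [J, S, L]
J → hit
S → hit
L → hit
S → hit
Y → fault, evict J, frames [L, S, Y]
D → fault, evict L, frames [S, Y, D]
Y → hit
D → hit
Y → hit
D → hit
Page faults: 7.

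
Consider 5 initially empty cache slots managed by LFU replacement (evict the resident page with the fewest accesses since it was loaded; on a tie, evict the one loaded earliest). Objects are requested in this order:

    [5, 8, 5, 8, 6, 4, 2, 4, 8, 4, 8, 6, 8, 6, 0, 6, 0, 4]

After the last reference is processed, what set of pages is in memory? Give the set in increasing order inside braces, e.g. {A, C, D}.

{0, 4, 5, 6, 8}

5: miss, frames (5)
8: miss, frames (5 8)
5: hit
8: hit
6: miss, frames (5 8 6)
4: miss, frames (5 8 6 4)
2: miss, frames (5 8 6 4 2)
4: hit
8: hit
4: hit
8: hit
6: hit
8: hit
6: hit
0: miss, evict 2, frames (5 8 6 4 0)
6: hit
0: hit
4: hit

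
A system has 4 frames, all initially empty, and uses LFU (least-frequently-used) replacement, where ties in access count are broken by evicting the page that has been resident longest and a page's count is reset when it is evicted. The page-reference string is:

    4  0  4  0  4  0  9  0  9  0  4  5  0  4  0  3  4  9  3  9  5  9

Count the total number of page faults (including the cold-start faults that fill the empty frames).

6

4 → fault, frames [4]
0 → fault, frames [4, 0]
4 → hit
0 → hit
4 → hit
0 → hit
9 → fault, frames [4, 0, 9]
0 → hit
9 → hit
0 → hit
4 → hit
5 → fault, frames [4, 0, 9, 5]
0 → hit
4 → hit
0 → hit
3 → fault, evict 5, frames [4, 0, 9, 3]
4 → hit
9 → hit
3 → hit
9 → hit
5 → fault, evict 3, frames [4, 0, 9, 5]
9 → hit
Page faults: 6.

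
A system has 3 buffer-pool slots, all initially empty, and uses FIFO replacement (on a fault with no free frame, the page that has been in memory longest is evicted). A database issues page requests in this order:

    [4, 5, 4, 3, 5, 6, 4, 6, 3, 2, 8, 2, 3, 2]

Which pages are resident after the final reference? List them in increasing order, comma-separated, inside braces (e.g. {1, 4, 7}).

4 → miss, frames {4}
5 → miss, frames {4,5}
4 → hit
3 → miss, frames {4,5,3}
5 → hit
6 → miss, evict 4, frames {5,3,6}
4 → miss, evict 5, frames {3,6,4}
6 → hit
3 → hit
2 → miss, evict 3, frames {6,4,2}
8 → miss, evict 6, frames {4,2,8}
2 → hit
3 → miss, evict 4, frames {2,8,3}
2 → hit

{2, 3, 8}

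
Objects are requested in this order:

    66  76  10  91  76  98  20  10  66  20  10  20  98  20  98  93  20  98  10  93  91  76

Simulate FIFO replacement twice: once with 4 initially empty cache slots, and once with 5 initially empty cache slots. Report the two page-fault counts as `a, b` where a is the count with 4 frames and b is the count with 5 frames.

4 frames: F F F F . F F . F . F . . . . F . F . . F F → 12 faults.
5 frames: F F F F . F F . F . . . . . . F . . F . F F → 11 faults.
11 < 12: adding a frame reduced faults, as is typical.

12, 11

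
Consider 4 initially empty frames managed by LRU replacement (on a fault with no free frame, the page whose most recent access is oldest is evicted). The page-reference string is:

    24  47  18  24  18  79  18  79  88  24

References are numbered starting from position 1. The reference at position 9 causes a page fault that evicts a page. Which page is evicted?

pos 1: 24: miss, frames {24}
pos 2: 47: miss, frames {24,47}
pos 3: 18: miss, frames {24,47,18}
pos 4: 24: hit
pos 5: 18: hit
pos 6: 79: miss, frames {47,24,18,79}
pos 7: 18: hit
pos 8: 79: hit
pos 9: 88: miss, evict 47, frames {24,18,79,88}
At position 9, page 47 is evicted.

47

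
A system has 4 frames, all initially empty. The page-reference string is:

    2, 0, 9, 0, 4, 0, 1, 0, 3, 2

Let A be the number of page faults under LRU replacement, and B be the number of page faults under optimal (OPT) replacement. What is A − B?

1

Under LRU: F F F . F . F . F F → 7 faults.
Under OPT: F F F . F . F . F . → 6 faults.
A − B = 7 − 6 = 1.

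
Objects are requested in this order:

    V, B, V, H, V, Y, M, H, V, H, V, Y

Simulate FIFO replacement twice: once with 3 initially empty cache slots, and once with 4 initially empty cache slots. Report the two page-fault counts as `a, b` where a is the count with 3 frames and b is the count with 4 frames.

3 frames: F F . F . F F . F F . F → 8 faults.
4 frames: F F . F . F F . F . . . → 6 faults.
6 < 8: adding a frame reduced faults, as is typical.

8, 6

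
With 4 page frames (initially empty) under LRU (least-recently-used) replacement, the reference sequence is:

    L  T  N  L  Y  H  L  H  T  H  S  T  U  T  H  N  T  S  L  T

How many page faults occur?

11

L: miss, frames (L)
T: miss, frames (L T)
N: miss, frames (L T N)
L: hit
Y: miss, frames (T N L Y)
H: miss, evict T, frames (N L Y H)
L: hit
H: hit
T: miss, evict N, frames (Y L H T)
H: hit
S: miss, evict Y, frames (L T H S)
T: hit
U: miss, evict L, frames (H S T U)
T: hit
H: hit
N: miss, evict S, frames (U T H N)
T: hit
S: miss, evict U, frames (H N T S)
L: miss, evict H, frames (N T S L)
T: hit
Page faults: 11.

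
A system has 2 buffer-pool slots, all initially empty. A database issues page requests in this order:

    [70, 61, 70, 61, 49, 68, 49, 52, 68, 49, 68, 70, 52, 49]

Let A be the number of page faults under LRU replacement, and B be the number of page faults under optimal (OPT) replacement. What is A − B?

Under LRU: F F . . F F . F F F . F F F → 10 faults.
Under OPT: F F . . F F . F . F . F F . → 8 faults.
A − B = 10 − 8 = 2.

2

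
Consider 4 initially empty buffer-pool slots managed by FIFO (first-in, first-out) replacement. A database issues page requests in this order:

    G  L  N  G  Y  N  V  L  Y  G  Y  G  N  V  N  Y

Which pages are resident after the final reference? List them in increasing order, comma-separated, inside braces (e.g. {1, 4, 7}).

{G, N, V, Y}

G -> miss, frames {G}
L -> miss, frames {G,L}
N -> miss, frames {G,L,N}
G -> hit
Y -> miss, frames {G,L,N,Y}
N -> hit
V -> miss, evict G, frames {L,N,Y,V}
L -> hit
Y -> hit
G -> miss, evict L, frames {N,Y,V,G}
Y -> hit
G -> hit
N -> hit
V -> hit
N -> hit
Y -> hit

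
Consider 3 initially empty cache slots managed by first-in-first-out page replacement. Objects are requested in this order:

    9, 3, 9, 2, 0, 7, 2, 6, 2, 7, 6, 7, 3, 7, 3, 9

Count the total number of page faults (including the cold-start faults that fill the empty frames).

9 → miss, frames {9}
3 → miss, frames {9,3}
9 → hit
2 → miss, frames {9,3,2}
0 → miss, evict 9, frames {3,2,0}
7 → miss, evict 3, frames {2,0,7}
2 → hit
6 → miss, evict 2, frames {0,7,6}
2 → miss, evict 0, frames {7,6,2}
7 → hit
6 → hit
7 → hit
3 → miss, evict 7, frames {6,2,3}
7 → miss, evict 6, frames {2,3,7}
3 → hit
9 → miss, evict 2, frames {3,7,9}
Page faults: 10.

10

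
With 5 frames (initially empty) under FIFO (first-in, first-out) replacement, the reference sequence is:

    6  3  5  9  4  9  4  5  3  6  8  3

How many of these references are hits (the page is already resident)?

6 -> miss, frames {6}
3 -> miss, frames {6,3}
5 -> miss, frames {6,3,5}
9 -> miss, frames {6,3,5,9}
4 -> miss, frames {6,3,5,9,4}
9 -> hit
4 -> hit
5 -> hit
3 -> hit
6 -> hit
8 -> miss, evict 6, frames {3,5,9,4,8}
3 -> hit
Hits: 6.

6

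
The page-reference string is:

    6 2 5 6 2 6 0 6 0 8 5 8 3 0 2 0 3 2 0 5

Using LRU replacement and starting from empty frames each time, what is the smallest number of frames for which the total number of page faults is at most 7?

f=1: 20 faults
f=2: 15 faults
f=3: 10 faults
f=4: 9 faults
f=5: 7 faults
f=6: 6 faults
Smallest f with faults ≤ 7 is 5.

5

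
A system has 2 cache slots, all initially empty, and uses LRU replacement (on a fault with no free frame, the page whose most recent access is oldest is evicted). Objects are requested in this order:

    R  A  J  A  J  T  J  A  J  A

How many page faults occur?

5

R: miss, frames {R}
A: miss, frames {R,A}
J: miss, evict R, frames {A,J}
A: hit
J: hit
T: miss, evict A, frames {J,T}
J: hit
A: miss, evict T, frames {J,A}
J: hit
A: hit
Page faults: 5.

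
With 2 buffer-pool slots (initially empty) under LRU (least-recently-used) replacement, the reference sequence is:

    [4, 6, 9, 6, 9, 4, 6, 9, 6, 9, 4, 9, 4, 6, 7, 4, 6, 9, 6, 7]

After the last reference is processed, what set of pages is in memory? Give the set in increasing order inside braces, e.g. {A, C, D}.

{6, 7}

4 → miss, frames [4]
6 → miss, frames [4, 6]
9 → miss, evict 4, frames [6, 9]
6 → hit
9 → hit
4 → miss, evict 6, frames [9, 4]
6 → miss, evict 9, frames [4, 6]
9 → miss, evict 4, frames [6, 9]
6 → hit
9 → hit
4 → miss, evict 6, frames [9, 4]
9 → hit
4 → hit
6 → miss, evict 9, frames [4, 6]
7 → miss, evict 4, frames [6, 7]
4 → miss, evict 6, frames [7, 4]
6 → miss, evict 7, frames [4, 6]
9 → miss, evict 4, frames [6, 9]
6 → hit
7 → miss, evict 9, frames [6, 7]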